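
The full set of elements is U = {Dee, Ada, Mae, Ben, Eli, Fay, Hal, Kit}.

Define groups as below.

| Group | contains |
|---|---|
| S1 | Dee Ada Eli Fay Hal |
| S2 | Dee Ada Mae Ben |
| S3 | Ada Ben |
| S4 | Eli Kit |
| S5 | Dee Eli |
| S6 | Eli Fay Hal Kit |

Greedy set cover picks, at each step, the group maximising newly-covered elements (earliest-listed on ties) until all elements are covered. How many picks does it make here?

3

Greedy: pick S1 (covers 5 new) → pick S2 (covers 2 new) → pick S4 (covers 1 new). Total picks: 3.
(The true minimum cover uses only 2 groups, so greedy is not optimal here.)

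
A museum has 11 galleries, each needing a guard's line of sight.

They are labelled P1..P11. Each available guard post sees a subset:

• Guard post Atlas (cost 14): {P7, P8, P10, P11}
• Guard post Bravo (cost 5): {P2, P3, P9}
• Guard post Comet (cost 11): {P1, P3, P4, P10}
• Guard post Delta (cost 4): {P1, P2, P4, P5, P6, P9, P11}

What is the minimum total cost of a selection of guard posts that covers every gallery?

23

Atlas, Bravo, Delta together cover every gallery (Atlas ∪ Bravo ∪ Delta = {P1, P2, P3, P4, P5, P6, P7, P8, P9, P10, P11}); total cost 14 + 5 + 4 = 23.
No covering selection has total cost below 23.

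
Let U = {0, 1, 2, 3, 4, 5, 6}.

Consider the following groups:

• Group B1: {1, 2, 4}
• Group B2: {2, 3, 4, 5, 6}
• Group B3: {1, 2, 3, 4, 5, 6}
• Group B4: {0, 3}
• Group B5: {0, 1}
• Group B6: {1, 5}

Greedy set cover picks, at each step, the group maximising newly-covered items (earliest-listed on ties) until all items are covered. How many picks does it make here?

2

Greedy: pick B3 (covers 6 new) → pick B4 (covers 1 new). Total picks: 2.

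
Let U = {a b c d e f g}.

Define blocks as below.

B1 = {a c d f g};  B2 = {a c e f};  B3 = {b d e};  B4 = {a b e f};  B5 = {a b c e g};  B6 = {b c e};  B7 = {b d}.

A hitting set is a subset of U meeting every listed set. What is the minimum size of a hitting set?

2

Take H = {b, f}. Each listed block contains at least one of these, so H is a hitting set of size 2.
The blocks B2, B7 are pairwise disjoint, so any hitting set needs a separate item for each — at least 2. Hence 2 is optimal.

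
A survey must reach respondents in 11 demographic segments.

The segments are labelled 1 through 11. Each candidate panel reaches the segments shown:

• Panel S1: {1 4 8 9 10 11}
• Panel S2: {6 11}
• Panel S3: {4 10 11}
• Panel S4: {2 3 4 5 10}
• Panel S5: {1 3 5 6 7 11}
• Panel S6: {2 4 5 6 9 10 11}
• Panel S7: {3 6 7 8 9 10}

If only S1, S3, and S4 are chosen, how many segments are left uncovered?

2

Union of S1, S3, S4 = {1, 2, 3, 4, 5, 8, 9, 10, 11}.
Not covered: 6, 7 — 2 segments.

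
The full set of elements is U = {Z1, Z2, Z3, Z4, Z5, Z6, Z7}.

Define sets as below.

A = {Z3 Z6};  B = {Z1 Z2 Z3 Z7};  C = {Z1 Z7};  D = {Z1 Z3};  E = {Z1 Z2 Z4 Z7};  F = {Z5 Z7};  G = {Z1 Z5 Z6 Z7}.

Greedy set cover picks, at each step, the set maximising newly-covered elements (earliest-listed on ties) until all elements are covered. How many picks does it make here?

Greedy: pick B (covers 4 new) → pick G (covers 2 new) → pick E (covers 1 new). Total picks: 3.

3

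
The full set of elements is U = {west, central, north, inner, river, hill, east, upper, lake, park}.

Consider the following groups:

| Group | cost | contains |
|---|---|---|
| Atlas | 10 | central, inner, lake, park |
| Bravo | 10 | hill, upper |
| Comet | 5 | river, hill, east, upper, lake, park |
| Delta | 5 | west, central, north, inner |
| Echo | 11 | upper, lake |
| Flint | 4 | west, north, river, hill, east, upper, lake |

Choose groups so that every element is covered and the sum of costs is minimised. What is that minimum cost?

10

Comet, Delta together cover every element (Comet ∪ Delta = {west, central, north, inner, river, hill, east, upper, lake, park}); total cost 5 + 5 = 10.
The greedy pick Flint, Delta, Comet costs 14; no covering selection beats 10.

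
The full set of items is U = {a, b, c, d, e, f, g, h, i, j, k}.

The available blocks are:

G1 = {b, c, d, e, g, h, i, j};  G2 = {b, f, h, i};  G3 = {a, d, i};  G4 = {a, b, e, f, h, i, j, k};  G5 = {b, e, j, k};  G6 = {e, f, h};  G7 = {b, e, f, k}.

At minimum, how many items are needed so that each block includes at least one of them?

The 2 items {e, i} hit every block.
The blocks G3, G6 are pairwise disjoint, so any hitting set needs a separate item for each — at least 2. Hence 2 is optimal.

2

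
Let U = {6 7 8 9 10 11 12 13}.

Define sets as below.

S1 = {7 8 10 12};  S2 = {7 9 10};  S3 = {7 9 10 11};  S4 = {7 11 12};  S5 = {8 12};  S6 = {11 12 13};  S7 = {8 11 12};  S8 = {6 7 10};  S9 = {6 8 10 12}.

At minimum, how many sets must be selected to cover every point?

S2 and S6 and S9 together: S2 ∪ S6 ∪ S9 = {6, 7, 8, 9, 10, 11, 12, 13} — every point is covered.
Only S6 contains 13, so S6 is forced; the remaining 5 points need at least 2 more sets (each remaining set adds at most 3) — so at least 3 sets are needed, and 3 is optimal.

3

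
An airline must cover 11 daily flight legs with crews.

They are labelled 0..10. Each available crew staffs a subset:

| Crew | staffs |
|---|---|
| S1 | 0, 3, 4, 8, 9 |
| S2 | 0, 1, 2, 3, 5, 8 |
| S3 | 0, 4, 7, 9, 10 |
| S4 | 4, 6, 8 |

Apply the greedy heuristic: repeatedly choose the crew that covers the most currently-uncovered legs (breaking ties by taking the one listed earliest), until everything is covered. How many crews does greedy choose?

Greedy: pick S2 (covers 6 new) → pick S3 (covers 4 new) → pick S4 (covers 1 new). Total picks: 3.

3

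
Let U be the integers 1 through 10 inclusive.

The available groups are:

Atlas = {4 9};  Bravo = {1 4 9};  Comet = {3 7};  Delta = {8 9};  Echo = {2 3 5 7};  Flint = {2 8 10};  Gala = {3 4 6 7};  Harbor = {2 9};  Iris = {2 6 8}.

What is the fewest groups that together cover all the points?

Take {Bravo, Echo, Flint, Gala}. Their union is {1, 2, 3, 4, 5, 6, 7, 8, 9, 10}, which is all 10 points.
No 3 of the 9 groups cover everything (all 84 combinations miss at least one point), so 4 is optimal.

4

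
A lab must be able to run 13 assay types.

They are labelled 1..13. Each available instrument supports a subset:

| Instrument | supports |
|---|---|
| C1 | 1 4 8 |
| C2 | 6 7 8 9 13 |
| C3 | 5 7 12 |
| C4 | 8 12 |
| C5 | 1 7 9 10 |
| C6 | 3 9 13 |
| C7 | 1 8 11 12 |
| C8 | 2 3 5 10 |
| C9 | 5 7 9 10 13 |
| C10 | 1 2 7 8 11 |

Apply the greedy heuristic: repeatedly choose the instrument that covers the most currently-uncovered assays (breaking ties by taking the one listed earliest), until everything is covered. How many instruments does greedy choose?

4

Greedy: pick C2 (covers 5 new) → pick C8 (covers 4 new) → pick C7 (covers 3 new) → pick C1 (covers 1 new). Total picks: 4.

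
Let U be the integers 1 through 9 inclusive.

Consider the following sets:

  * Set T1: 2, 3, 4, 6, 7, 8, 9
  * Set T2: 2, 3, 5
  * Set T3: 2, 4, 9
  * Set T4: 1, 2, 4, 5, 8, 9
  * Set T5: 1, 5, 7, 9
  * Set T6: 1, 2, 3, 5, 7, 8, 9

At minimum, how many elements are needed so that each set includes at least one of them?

Take H = {4, 5}. Each listed set contains at least one of these, so H is a hitting set of size 2.
No single element lies in every set, so at least 2 are needed and 2 is optimal.

2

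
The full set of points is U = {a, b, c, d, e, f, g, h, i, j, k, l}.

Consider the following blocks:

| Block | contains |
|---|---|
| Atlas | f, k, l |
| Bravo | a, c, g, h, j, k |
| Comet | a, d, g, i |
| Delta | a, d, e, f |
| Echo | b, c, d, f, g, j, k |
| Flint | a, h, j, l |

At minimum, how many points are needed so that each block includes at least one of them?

The 2 points {a, f} hit every block.
The blocks Atlas, Comet are pairwise disjoint, so any hitting set needs a separate point for each — at least 2. Hence 2 is optimal.

2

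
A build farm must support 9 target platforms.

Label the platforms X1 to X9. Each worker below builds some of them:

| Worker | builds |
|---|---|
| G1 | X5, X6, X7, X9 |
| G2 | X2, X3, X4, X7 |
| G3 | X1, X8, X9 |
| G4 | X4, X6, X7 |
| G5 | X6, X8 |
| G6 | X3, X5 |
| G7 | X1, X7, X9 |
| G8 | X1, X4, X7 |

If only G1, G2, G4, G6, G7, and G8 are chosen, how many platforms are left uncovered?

Union of G1, G2, G4, G6, G7, G8 = {X1, X2, X3, X4, X5, X6, X7, X9}.
Not covered: X8 — 1 platform.

1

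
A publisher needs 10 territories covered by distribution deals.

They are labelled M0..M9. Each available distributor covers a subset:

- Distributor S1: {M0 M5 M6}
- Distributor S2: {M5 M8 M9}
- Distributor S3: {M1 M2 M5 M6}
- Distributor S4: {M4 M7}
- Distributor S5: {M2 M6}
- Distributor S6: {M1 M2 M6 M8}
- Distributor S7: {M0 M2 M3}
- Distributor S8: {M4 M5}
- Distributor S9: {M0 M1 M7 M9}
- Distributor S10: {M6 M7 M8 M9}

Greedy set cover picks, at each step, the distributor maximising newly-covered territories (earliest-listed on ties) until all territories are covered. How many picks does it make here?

Greedy: pick S3 (covers 4 new) → pick S9 (covers 3 new) → pick S2 (covers 1 new) → pick S4 (covers 1 new) → pick S7 (covers 1 new). Total picks: 5.
(The true minimum cover uses only 4 distributors, so greedy is not optimal here.)

5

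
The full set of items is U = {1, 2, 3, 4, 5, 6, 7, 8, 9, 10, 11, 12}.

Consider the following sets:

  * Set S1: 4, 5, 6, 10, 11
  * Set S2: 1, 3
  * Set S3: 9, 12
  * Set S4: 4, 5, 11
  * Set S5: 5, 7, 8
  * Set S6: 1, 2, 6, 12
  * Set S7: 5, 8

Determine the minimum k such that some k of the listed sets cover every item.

5

S1 and S2 and S3 and S5 and S6 together: S1 ∪ S2 ∪ S3 ∪ S5 ∪ S6 = {1, 2, 3, 4, 5, 6, 7, 8, 9, 10, 11, 12} — every item is covered.
No 4 of the 7 sets cover everything (all 35 combinations miss at least one item), so 5 is optimal.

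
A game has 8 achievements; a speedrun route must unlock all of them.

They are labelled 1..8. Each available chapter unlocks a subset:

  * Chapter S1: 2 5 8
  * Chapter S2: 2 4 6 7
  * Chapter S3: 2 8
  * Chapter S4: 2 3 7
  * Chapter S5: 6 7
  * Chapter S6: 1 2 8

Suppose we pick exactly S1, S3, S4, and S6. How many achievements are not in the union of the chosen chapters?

2

Union of S1, S3, S4, S6 = {1, 2, 3, 5, 7, 8}.
Not covered: 4, 6 — 2 achievements.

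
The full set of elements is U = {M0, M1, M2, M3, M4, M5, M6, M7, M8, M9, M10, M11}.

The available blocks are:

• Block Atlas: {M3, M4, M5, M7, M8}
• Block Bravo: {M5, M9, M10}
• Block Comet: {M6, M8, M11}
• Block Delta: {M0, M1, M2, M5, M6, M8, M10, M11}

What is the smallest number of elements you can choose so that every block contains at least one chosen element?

2

H = {M5, M8} meets every block (each contains at least one member of H), and |H| = 2.
The blocks Bravo, Comet are pairwise disjoint, so any hitting set needs a separate element for each — at least 2. Hence 2 is optimal.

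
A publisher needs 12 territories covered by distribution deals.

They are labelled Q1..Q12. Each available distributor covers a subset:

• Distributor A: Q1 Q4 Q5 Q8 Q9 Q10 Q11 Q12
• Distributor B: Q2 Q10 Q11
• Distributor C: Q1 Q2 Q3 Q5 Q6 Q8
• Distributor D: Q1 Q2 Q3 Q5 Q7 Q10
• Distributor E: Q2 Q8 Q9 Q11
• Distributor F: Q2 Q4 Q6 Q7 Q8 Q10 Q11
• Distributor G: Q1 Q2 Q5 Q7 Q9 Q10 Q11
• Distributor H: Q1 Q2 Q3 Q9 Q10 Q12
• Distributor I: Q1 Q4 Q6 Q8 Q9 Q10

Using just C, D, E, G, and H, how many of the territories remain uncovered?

1

Union of C, D, E, G, H = {Q1, Q2, Q3, Q5, Q6, Q7, Q8, Q9, Q10, Q11, Q12}.
Not covered: Q4 — 1 territory.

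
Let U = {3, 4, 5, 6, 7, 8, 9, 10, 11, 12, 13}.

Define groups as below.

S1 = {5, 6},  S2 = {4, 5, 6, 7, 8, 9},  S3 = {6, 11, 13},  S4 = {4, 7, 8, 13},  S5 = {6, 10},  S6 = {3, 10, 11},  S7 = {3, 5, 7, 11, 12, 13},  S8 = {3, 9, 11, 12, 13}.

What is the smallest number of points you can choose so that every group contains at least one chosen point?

Take H = {3, 6, 7}. Each listed group contains at least one of these, so H is a hitting set of size 3.
The groups S1, S4, S6 are pairwise disjoint, so any hitting set needs a separate point for each — at least 3. Hence 3 is optimal.

3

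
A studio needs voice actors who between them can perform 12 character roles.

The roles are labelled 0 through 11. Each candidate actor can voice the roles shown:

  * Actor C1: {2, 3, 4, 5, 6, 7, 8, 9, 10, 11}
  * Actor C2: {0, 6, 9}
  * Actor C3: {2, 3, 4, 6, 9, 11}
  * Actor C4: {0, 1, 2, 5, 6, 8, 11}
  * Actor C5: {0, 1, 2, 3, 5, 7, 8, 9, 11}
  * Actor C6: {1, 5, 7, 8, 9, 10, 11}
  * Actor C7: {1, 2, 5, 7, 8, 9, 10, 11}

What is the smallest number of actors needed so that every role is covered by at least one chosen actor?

C1 and C4 together: C1 ∪ C4 = {0, 1, 2, 3, 4, 5, 6, 7, 8, 9, 10, 11} — every role is covered.
No single actor has all 12 roles (the largest, C1, has 10), so 2 is optimal.

2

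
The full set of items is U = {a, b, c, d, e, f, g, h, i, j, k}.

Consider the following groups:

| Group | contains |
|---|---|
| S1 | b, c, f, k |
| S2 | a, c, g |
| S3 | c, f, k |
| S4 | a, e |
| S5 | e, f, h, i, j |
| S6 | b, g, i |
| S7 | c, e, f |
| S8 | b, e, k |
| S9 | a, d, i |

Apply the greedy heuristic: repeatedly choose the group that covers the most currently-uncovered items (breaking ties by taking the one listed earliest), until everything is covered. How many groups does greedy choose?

4

Greedy: pick S5 (covers 5 new) → pick S1 (covers 3 new) → pick S2 (covers 2 new) → pick S9 (covers 1 new). Total picks: 4.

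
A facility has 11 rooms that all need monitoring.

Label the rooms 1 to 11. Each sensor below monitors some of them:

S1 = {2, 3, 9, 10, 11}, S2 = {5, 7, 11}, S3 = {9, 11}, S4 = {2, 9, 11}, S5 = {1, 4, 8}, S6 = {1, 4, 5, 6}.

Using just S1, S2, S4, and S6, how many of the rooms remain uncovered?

Union of S1, S2, S4, S6 = {1, 2, 3, 4, 5, 6, 7, 9, 10, 11}.
Not covered: 8 — 1 room.

1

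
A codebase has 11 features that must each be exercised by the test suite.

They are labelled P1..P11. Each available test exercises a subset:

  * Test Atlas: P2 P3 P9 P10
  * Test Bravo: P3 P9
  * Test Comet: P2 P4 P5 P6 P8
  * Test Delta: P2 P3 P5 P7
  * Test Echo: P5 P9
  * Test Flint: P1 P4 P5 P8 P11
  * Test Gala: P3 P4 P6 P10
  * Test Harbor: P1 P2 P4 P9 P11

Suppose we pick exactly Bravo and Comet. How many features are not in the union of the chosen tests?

4

Union of Bravo, Comet = {P2, P3, P4, P5, P6, P8, P9}.
Not covered: P1, P7, P10, P11 — 4 features.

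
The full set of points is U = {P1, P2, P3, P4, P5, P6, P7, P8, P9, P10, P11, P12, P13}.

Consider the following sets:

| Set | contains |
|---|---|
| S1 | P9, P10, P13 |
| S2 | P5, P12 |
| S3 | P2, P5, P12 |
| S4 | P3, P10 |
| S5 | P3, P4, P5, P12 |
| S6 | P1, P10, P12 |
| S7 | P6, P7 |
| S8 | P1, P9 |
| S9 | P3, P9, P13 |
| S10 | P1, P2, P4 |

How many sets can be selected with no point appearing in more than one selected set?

4

S1, S2, S7, S10 are pairwise disjoint (S1={P9,P10,P13}; S2={P5,P12}; S7={P6,P7}; S10={P1,P2,P4}).
Every remaining set overlaps one of these, and no 5 of the listed sets are pairwise disjoint, so 4 is the maximum.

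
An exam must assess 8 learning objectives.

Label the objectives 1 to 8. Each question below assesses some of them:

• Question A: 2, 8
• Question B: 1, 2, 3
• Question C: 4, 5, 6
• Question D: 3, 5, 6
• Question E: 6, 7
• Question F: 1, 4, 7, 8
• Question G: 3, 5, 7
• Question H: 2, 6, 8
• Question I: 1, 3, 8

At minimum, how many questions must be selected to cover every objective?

Take {B, D, F}. Their union is {1, 2, 3, 4, 5, 6, 7, 8}, which is all 8 objectives.
No 2 of the 9 questions cover everything (all 36 combinations miss at least one objective), so 3 is optimal.

3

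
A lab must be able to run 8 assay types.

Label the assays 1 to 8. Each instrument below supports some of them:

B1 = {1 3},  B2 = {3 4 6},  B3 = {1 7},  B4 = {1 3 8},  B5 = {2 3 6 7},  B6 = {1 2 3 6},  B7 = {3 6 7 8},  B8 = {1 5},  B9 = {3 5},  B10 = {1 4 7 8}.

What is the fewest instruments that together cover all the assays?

3

B6 and B9 and B10 together: B6 ∪ B9 ∪ B10 = {1, 2, 3, 4, 5, 6, 7, 8} — every assay is covered.
No 2 of the 10 instruments cover everything (all 45 combinations miss at least one assay), so 3 is optimal.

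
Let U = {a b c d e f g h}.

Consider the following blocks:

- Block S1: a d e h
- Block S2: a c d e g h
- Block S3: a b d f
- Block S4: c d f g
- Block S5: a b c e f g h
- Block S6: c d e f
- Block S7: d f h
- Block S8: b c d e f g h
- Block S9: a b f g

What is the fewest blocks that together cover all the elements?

2

Take {S5, S6}. Their union is {a, b, c, d, e, f, g, h}, which is all 8 elements.
No single block has all 8 elements (the largest, S5, has 7), so 2 is optimal.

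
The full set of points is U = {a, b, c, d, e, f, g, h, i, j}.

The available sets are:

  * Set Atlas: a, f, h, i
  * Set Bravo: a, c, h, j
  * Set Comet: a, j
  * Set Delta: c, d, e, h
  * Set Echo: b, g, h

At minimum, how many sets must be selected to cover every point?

4

Atlas, Comet, Delta, and Echo cover everything between them: the union {a, b, c, d, e, f, g, h, i, j} is all of U.
Only Echo contains b, so Echo is forced; the remaining 7 points need at least 3 more sets (each remaining set adds at most 3) — so at least 4 sets are needed, and 4 is optimal.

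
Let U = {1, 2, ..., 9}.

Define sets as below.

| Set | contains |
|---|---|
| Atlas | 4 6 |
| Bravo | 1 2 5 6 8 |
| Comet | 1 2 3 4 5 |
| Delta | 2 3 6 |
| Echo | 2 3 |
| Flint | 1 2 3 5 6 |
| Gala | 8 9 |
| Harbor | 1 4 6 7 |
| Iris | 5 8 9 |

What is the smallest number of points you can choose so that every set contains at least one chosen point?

3

The 3 points {2, 4, 8} hit every set.
The sets Atlas, Echo, Iris are pairwise disjoint, so any hitting set needs a separate point for each — at least 3. Hence 3 is optimal.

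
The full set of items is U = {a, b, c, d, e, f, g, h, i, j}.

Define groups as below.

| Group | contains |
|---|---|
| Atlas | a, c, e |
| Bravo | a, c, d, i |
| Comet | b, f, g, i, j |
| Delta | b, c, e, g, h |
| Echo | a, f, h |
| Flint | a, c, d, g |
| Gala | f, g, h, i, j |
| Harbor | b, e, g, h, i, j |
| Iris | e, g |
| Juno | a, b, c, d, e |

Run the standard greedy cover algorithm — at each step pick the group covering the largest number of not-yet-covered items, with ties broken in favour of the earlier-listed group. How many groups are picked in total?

3

Greedy: pick Harbor (covers 6 new) → pick Bravo (covers 3 new) → pick Comet (covers 1 new). Total picks: 3.
(The true minimum cover uses only 2 groups, so greedy is not optimal here.)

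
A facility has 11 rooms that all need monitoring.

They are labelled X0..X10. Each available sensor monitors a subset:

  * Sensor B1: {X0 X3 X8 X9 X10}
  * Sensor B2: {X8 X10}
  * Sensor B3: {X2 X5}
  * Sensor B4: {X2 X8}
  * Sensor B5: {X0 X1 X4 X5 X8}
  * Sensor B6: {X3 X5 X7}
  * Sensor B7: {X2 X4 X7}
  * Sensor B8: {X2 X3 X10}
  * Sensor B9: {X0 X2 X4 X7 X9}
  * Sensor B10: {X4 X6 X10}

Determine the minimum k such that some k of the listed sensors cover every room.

Take {B1, B5, B9, B10}. Their union is {X0, X1, X2, X3, X4, X5, X6, X7, X8, X9, X10}, which is all 11 rooms.
No 3 of the 10 sensors cover everything (all 120 combinations miss at least one room), so 4 is optimal.

4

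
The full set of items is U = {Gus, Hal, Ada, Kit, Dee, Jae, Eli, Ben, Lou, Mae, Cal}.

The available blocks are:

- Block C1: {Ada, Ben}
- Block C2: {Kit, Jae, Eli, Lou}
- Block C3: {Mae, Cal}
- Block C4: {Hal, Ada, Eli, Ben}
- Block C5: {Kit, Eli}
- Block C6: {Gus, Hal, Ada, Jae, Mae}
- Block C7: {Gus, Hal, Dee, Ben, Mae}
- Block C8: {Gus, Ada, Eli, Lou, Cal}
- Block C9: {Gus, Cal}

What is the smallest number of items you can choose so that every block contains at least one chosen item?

The 4 items {Kit, Ben, Mae, Cal} hit every block.
No choice of 3 items meets every block, so 4 is the minimum.

4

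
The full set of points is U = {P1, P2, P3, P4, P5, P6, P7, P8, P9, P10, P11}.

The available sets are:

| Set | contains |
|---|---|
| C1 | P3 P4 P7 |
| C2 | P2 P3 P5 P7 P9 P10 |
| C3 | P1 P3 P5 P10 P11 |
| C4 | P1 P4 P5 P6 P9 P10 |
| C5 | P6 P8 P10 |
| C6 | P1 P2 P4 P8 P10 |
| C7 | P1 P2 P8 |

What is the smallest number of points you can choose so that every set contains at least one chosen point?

3

The 3 points {P2, P3, P10} hit every set.
No choice of 2 points meets every set, so 3 is the minimum.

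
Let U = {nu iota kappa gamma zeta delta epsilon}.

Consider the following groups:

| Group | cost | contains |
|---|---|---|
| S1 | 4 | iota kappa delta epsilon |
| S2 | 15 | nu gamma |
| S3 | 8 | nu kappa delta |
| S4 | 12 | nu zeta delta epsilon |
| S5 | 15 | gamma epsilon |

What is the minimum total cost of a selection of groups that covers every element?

S1, S4, S5 together cover every element (S1 ∪ S4 ∪ S5 = {nu, iota, kappa, gamma, zeta, delta, epsilon}); total cost 4 + 12 + 15 = 31.
No covering selection has total cost below 31.

31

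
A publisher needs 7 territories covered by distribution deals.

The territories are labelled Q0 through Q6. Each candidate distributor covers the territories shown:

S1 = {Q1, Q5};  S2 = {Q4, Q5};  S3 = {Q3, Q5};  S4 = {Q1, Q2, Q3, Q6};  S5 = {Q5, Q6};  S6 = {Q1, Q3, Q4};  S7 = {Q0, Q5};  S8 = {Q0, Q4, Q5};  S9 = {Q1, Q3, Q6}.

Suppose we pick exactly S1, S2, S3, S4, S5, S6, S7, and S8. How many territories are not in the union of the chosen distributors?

0

Union of S1, S2, S3, S4, S5, S6, S7, S8 = {Q0, Q1, Q2, Q3, Q4, Q5, Q6} — that's every territory, so 0 are uncovered.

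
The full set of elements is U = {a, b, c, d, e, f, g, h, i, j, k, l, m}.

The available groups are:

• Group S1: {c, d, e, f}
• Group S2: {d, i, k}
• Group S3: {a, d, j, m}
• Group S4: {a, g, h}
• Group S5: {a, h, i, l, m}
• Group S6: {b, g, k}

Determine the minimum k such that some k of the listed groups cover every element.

S1, S3, S5, and S6 cover everything between them: the union {a, b, c, d, e, f, g, h, i, j, k, l, m} is all of U.
Only S3 contains j, so S3 is forced; the remaining 9 elements need at least 3 more groups (each remaining group adds at most 3) — so at least 4 groups are needed, and 4 is optimal.

4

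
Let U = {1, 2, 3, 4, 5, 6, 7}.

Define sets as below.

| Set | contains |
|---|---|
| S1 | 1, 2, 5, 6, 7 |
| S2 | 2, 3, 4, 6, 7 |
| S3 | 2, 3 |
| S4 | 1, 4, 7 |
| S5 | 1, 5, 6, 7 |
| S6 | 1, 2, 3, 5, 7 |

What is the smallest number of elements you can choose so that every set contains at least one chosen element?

H = {1, 3} meets every set (each contains at least one member of H), and |H| = 2.
The sets S3, S4 are pairwise disjoint, so any hitting set needs a separate element for each — at least 2. Hence 2 is optimal.

2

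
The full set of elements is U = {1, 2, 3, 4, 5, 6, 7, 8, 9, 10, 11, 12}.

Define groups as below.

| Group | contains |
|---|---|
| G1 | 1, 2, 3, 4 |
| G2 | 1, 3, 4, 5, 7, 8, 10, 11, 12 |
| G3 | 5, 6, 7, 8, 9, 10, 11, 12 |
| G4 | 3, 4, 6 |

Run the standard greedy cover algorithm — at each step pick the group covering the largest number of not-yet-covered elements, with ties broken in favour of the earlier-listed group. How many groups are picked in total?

3

Greedy: pick G2 (covers 9 new) → pick G3 (covers 2 new) → pick G1 (covers 1 new). Total picks: 3.
(The true minimum cover uses only 2 groups, so greedy is not optimal here.)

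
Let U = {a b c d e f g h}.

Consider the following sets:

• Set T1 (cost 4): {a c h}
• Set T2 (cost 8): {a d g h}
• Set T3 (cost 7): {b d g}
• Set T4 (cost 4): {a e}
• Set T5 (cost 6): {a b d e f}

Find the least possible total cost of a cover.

17

T1, T3, T5 together cover every element (T1 ∪ T3 ∪ T5 = {a, b, c, d, e, f, g, h}); total cost 4 + 7 + 6 = 17.
No covering selection has total cost below 17.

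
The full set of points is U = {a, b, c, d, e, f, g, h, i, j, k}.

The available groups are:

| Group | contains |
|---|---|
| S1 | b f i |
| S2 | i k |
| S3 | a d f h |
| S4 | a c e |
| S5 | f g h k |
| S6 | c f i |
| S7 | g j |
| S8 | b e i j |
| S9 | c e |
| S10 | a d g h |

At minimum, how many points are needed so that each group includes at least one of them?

4

The 4 points {a, c, g, i} hit every group.
The groups S2, S3, S7, S9 are pairwise disjoint, so any hitting set needs a separate point for each — at least 4. Hence 4 is optimal.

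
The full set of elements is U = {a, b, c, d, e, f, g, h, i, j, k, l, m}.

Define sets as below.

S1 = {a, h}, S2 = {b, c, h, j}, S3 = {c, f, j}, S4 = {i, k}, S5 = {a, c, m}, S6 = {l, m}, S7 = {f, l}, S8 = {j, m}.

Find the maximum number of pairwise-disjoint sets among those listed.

4

S1, S3, S4, S6 are pairwise disjoint (S1={a,h}; S3={c,f,j}; S4={i,k}; S6={l,m}).
Every remaining set overlaps one of these, and no 5 of the listed sets are pairwise disjoint, so 4 is the maximum.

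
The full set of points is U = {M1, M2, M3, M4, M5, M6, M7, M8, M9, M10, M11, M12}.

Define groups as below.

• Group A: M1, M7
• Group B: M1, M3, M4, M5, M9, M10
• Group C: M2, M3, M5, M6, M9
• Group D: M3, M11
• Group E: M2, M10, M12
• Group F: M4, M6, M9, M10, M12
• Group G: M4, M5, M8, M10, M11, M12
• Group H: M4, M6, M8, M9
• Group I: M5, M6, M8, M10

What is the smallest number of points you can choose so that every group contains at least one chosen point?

The 4 points {M1, M9, M10, M11} hit every group.
The groups A, D, E, H are pairwise disjoint, so any hitting set needs a separate point for each — at least 4. Hence 4 is optimal.

4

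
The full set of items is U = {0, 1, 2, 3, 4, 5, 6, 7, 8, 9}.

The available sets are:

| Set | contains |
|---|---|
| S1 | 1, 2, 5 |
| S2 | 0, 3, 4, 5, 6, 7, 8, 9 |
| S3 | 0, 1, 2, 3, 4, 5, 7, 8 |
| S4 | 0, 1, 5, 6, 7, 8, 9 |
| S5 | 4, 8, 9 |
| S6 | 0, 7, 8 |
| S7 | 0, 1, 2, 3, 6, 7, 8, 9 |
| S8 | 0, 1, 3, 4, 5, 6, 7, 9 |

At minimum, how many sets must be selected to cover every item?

2

S2 and S7 together: S2 ∪ S7 = {0, 1, 2, 3, 4, 5, 6, 7, 8, 9} — every item is covered.
No single set has all 10 items (the largest, S2, has 8), so 2 is optimal.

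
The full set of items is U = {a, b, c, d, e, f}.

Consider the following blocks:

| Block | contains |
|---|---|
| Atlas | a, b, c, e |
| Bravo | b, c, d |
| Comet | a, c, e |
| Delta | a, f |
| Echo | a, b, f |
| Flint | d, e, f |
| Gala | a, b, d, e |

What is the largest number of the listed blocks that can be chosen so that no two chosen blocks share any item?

2

Bravo, Delta are pairwise disjoint (Bravo={b,c,d}; Delta={a,f}).
Every remaining block overlaps one of these, and no 3 of the listed blocks are pairwise disjoint, so 2 is the maximum.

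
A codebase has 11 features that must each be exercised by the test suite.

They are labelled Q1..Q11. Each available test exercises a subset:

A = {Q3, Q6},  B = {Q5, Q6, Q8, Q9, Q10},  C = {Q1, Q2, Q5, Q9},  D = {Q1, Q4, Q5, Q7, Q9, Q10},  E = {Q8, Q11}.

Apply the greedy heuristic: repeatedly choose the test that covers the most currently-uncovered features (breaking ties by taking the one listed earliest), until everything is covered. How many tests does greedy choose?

4

Greedy: pick D (covers 6 new) → pick A (covers 2 new) → pick E (covers 2 new) → pick C (covers 1 new). Total picks: 4.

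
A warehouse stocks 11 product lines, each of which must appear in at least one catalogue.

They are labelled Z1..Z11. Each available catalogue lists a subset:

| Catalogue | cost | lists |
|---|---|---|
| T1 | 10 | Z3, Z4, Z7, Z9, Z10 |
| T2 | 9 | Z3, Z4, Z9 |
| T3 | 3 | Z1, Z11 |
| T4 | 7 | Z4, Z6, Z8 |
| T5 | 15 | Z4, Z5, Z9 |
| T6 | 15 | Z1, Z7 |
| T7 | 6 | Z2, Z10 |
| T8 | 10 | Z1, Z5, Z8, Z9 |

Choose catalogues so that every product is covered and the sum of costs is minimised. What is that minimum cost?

T1, T3, T4, T7, T8 together cover every product (T1 ∪ T3 ∪ T4 ∪ T7 ∪ T8 = {Z1, Z2, Z3, Z4, Z5, Z6, Z7, Z8, Z9, Z10, Z11}); total cost 10 + 3 + 7 + 6 + 10 = 36.
No covering selection has total cost below 36.

36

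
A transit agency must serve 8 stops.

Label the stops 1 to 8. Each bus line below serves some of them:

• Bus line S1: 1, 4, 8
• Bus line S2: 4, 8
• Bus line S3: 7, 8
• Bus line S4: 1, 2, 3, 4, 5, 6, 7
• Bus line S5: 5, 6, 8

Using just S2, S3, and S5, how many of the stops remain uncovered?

3

Union of S2, S3, S5 = {4, 5, 6, 7, 8}.
Not covered: 1, 2, 3 — 3 stops.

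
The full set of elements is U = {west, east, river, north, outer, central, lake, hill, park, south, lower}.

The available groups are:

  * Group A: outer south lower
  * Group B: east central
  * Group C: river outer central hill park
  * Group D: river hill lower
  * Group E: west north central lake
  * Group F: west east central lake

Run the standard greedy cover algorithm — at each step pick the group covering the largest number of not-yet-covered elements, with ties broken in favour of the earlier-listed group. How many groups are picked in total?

4

Greedy: pick C (covers 5 new) → pick E (covers 3 new) → pick A (covers 2 new) → pick B (covers 1 new). Total picks: 4.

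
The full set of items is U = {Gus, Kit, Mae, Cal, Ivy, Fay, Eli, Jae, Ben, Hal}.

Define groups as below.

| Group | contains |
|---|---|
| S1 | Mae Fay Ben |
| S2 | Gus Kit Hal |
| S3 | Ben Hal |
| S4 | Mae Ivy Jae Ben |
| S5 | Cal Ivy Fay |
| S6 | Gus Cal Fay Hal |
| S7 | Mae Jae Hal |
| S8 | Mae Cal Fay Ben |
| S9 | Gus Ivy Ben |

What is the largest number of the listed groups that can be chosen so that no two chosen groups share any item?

S4, S6 are pairwise disjoint (S4={Mae,Ivy,Jae,Ben}; S6={Gus,Cal,Fay,Hal}).
Every remaining group overlaps one of these, and no 3 of the listed groups are pairwise disjoint, so 2 is the maximum.

2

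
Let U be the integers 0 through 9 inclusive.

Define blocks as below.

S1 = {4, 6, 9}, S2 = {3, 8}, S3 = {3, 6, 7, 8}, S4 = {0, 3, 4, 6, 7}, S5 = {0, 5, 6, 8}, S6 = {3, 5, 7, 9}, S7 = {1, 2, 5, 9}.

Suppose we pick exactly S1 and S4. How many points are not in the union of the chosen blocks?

Union of S1, S4 = {0, 3, 4, 6, 7, 9}.
Not covered: 1, 2, 5, 8 — 4 points.

4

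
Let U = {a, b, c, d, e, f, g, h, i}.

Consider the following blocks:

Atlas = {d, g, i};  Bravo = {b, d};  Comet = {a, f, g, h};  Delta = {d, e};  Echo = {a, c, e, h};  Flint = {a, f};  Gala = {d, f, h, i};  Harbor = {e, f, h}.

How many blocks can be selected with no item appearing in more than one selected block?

2

Bravo, Flint are pairwise disjoint (Bravo={b,d}; Flint={a,f}).
Every remaining block overlaps one of these, and no 3 of the listed blocks are pairwise disjoint, so 2 is the maximum.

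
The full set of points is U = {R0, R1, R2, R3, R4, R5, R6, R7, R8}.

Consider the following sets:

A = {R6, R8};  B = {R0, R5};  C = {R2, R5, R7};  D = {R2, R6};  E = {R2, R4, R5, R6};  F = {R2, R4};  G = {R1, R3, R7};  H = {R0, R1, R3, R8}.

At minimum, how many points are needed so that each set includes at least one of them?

4

Take T = {R0, R2, R3, R8}. Each listed set contains at least one of these, so T is a hitting set of size 4.
The sets A, B, F, G are pairwise disjoint, so any hitting set needs a separate point for each — at least 4. Hence 4 is optimal.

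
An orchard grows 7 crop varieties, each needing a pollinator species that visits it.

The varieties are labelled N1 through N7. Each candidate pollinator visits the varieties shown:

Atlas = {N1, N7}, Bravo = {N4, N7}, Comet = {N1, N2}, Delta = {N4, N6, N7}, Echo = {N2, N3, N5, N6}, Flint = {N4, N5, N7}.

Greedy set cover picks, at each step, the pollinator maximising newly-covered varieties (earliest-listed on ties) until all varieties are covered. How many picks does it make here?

Greedy: pick Echo (covers 4 new) → pick Atlas (covers 2 new) → pick Bravo (covers 1 new). Total picks: 3.

3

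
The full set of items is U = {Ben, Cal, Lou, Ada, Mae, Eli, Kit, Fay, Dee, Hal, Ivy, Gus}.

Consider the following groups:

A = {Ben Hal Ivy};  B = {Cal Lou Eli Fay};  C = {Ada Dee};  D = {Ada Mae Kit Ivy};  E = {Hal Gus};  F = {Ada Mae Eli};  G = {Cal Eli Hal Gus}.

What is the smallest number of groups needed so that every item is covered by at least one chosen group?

5

A and B and C and D and G together: A ∪ B ∪ C ∪ D ∪ G = {Ben, Cal, Lou, Ada, Mae, Eli, Kit, Fay, Dee, Hal, Ivy, Gus} — every item is covered.
No 4 of the 7 groups cover everything (all 35 combinations miss at least one item), so 5 is optimal.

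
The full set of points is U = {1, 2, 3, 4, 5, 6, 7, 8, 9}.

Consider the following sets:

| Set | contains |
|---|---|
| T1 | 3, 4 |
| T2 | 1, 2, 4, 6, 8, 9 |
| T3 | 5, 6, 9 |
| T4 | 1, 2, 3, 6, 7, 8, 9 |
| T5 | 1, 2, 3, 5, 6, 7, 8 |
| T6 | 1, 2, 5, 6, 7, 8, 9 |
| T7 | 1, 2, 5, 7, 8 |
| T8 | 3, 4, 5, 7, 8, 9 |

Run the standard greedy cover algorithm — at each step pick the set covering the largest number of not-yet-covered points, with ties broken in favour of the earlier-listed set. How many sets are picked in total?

2

Greedy: pick T4 (covers 7 new) → pick T8 (covers 2 new). Total picks: 2.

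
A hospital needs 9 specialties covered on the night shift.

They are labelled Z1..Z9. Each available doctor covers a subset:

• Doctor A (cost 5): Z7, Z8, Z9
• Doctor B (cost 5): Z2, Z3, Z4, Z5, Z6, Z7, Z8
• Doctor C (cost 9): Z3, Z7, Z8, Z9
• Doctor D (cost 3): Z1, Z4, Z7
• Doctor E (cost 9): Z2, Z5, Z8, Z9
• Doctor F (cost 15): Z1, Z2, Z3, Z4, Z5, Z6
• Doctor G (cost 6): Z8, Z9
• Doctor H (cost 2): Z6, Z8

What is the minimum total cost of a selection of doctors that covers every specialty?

A, B, D together cover every specialty (A ∪ B ∪ D = {Z1, Z2, Z3, Z4, Z5, Z6, Z7, Z8, Z9}); total cost 5 + 5 + 3 = 13.
No covering selection has total cost below 13.

13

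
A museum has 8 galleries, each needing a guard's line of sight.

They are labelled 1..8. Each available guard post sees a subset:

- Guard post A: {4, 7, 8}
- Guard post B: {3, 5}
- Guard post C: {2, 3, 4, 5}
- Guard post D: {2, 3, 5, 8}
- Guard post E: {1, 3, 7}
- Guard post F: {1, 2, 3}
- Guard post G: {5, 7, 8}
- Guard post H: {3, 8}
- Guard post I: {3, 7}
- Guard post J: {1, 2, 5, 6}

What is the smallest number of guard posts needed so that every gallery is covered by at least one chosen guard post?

Take {A, D, J}. Their union is {1, 2, 3, 4, 5, 6, 7, 8}, which is all 8 galleries.
Only J contains 6, so J is forced; the remaining 4 galleries need at least 2 more guard posts (each remaining guard post adds at most 3) — so at least 3 guard posts are needed, and 3 is optimal.

3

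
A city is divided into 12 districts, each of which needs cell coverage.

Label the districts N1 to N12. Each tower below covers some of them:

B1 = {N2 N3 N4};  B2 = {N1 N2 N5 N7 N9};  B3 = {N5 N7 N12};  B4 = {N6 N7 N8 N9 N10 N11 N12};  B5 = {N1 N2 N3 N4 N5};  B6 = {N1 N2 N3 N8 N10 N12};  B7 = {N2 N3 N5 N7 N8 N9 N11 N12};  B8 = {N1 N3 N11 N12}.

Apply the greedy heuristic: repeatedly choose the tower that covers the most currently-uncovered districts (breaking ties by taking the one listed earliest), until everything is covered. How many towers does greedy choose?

3

Greedy: pick B7 (covers 8 new) → pick B4 (covers 2 new) → pick B5 (covers 2 new). Total picks: 3.
(The true minimum cover uses only 2 towers, so greedy is not optimal here.)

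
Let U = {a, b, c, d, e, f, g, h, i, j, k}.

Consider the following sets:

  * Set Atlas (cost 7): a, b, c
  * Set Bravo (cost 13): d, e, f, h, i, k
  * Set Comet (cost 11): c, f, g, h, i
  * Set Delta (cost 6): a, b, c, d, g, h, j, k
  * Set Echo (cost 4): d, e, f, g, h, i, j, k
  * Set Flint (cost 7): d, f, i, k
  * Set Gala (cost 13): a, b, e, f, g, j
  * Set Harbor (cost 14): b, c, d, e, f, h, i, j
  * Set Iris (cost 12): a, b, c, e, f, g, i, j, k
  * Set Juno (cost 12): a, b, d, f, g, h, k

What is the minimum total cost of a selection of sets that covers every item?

10

Delta, Echo together cover every item (Delta ∪ Echo = {a, b, c, d, e, f, g, h, i, j, k}); total cost 6 + 4 = 10.
No covering selection has total cost below 10.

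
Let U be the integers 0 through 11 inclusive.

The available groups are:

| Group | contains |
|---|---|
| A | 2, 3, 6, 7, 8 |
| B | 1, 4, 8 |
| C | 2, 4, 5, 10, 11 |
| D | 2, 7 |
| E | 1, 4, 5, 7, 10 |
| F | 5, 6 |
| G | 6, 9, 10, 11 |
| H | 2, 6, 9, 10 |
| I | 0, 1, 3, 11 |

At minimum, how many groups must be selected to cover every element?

Take {A, C, G, I}. Their union is {0, 1, 2, 3, 4, 5, 6, 7, 8, 9, 10, 11}, which is all 12 elements.
No 3 of the 9 groups cover everything (all 84 combinations miss at least one element), so 4 is optimal.

4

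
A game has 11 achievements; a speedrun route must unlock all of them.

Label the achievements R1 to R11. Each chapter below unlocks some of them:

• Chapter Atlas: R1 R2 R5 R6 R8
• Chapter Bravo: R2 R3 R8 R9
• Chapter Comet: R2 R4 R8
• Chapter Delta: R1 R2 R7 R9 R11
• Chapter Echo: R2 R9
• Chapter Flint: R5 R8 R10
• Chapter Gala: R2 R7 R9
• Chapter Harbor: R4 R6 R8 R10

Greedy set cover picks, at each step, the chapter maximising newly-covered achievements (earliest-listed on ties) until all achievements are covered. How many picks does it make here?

Greedy: pick Atlas (covers 5 new) → pick Delta (covers 3 new) → pick Harbor (covers 2 new) → pick Bravo (covers 1 new). Total picks: 4.

4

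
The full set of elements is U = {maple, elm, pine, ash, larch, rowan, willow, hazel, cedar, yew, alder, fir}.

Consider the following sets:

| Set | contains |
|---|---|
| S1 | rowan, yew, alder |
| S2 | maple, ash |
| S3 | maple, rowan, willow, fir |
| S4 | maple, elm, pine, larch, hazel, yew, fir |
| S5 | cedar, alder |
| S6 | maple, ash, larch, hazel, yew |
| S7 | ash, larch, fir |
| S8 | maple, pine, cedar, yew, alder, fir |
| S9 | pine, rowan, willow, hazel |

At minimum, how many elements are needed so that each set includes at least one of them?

4

Take H = {ash, hazel, alder, fir}. Each listed set contains at least one of these, so H is a hitting set of size 4.
No choice of 3 elements meets every set, so 4 is the minimum.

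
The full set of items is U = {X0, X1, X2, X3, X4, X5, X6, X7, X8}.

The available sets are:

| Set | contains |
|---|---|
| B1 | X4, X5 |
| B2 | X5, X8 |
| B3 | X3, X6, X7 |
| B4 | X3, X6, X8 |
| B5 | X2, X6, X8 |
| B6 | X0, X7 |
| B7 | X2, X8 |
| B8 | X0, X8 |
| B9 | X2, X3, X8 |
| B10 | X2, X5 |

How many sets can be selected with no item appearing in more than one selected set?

B1, B6, B9 are pairwise disjoint (B1={X4,X5}; B6={X0,X7}; B9={X2,X3,X8}).
Every remaining set overlaps one of these, and no 4 of the listed sets are pairwise disjoint, so 3 is the maximum.

3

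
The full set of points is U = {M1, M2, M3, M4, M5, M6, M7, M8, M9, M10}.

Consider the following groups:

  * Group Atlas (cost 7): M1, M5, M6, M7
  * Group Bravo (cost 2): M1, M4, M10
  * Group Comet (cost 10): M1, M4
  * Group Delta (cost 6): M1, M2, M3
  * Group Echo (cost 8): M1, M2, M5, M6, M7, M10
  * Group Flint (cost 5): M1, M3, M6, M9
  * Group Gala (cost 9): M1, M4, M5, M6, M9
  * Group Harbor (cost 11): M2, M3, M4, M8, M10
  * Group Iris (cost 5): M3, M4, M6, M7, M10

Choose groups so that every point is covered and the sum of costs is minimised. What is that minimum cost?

Atlas, Flint, Harbor together cover every point (Atlas ∪ Flint ∪ Harbor = {M1, M2, M3, M4, M5, M6, M7, M8, M9, M10}); total cost 7 + 5 + 11 = 23.
The greedy pick Bravo, Flint, Echo, Harbor costs 26; no covering selection beats 23.

23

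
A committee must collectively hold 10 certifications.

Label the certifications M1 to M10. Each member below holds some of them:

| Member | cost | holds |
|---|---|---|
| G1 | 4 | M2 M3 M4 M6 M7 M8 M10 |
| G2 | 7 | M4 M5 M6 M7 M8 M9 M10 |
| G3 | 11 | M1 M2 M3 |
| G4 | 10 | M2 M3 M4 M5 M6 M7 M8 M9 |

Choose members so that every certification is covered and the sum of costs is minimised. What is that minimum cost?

G2, G3 together cover every certification (G2 ∪ G3 = {M1, M2, M3, M4, M5, M6, M7, M8, M9, M10}); total cost 7 + 11 = 18.
The greedy pick G1, G2, G3 costs 22; no covering selection beats 18.

18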